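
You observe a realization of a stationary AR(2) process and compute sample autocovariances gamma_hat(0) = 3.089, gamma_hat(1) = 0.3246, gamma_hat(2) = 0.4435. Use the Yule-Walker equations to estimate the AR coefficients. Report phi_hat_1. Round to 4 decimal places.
\hat\phi_{1} = 0.0910

The Yule-Walker equations for an AR(p) process read, in matrix form,
  Gamma_p phi = r_p,   with   (Gamma_p)_{ij} = gamma(|i - j|),
                       (r_p)_i = gamma(i),   i,j = 1..p.
Substitute the sample gammas (Toeplitz matrix and right-hand side of size 2):
  Gamma_p = [[3.089, 0.3246], [0.3246, 3.089]]
  r_p     = [0.3246, 0.4435]
Written out:
  3.089 phi_1 + 0.3246 phi_2 = 0.3246
  0.3246 phi_1 + 3.089 phi_2 = 0.4435
Solve by Cramer's rule:
  det = gamma(0)^2 - gamma(1)^2 = (3.089)^2 - (0.3246)^2 = 9.541921 - 0.10536516 = 9.43655584
  phi_hat_1 = [gamma(1) gamma(0) - gamma(1) gamma(2)] / det = [(0.3246)(3.089) - (0.3246)(0.4435)] / 9.43655584 = 0.8587293 / 9.43655584 = 0.091
  phi_hat_2 = [gamma(0) gamma(2) - gamma(1)^2] / det = [(3.089)(0.4435) - (0.3246)^2] / 9.43655584 = 1.26460634 / 9.43655584 = 0.134
So phi_hat = [0.0910, 0.1340].
Therefore phi_hat_1 = 0.0910.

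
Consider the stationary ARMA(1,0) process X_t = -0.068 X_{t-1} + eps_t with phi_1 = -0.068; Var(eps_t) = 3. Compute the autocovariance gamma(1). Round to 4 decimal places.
\gamma(1) = -0.2049

Multiply the model equation by X_{t-k} and take expectations. With theta_0 = psi_0 = 1 and psi_j the MA(infinity) weights, this gives
  gamma(k) - sum_i phi_i gamma(k-i) = c_k,
  c_k = sigma^2 * sum_{j=k..q} theta_j psi_{j-k}   (c_k = 0 for k > q),
using gamma(-m) = gamma(m).
Pure AR (q = 0): c_0 = sigma^2 = 3, c_k = 0 for k >= 1.
Equations for k = 0 and k = 1 (AR order 1):
  gamma(0) = phi_1 gamma(1) + c_0
  gamma(1) = phi_1 gamma(0) + c_1
Substituting the second into the first: gamma(0) (1 - phi_1^2) = c_0 + phi_1 c_1, so
  gamma(0) = c_0 / (1 - phi_1^2) = 3 / (1 - (-0.068)^2) = 3 / 0.995376 = 3.013936.
  gamma(1) = phi_1 gamma(0) = (-0.068)(3.013936) = -0.204948.
Therefore gamma(1) = -0.2049 (to 4 decimal places).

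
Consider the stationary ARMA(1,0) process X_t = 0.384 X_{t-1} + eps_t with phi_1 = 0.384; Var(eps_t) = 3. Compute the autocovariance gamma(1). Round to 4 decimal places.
\gamma(1) = 1.3512

Multiply the model equation by X_{t-k} and take expectations. With theta_0 = psi_0 = 1 and psi_j the MA(infinity) weights, this gives
  gamma(k) - sum_i phi_i gamma(k-i) = c_k,
  c_k = sigma^2 * sum_{j=k..q} theta_j psi_{j-k}   (c_k = 0 for k > q),
using gamma(-m) = gamma(m).
Pure AR (q = 0): c_0 = sigma^2 = 3, c_k = 0 for k >= 1.
Equations for k = 0 and k = 1 (AR order 1):
  gamma(0) = phi_1 gamma(1) + c_0
  gamma(1) = phi_1 gamma(0) + c_1
Substituting the second into the first: gamma(0) (1 - phi_1^2) = c_0 + phi_1 c_1, so
  gamma(0) = c_0 / (1 - phi_1^2) = 3 / (1 - (0.384)^2) = 3 / 0.852544 = 3.51888.
  gamma(1) = phi_1 gamma(0) = (0.384)(3.51888) = 1.35125.
Therefore gamma(1) = 1.3512 (to 4 decimal places).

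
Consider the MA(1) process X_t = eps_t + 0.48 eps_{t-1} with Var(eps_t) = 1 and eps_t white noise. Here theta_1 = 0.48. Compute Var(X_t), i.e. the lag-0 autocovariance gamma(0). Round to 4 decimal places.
\gamma(0) = 1.2304

For an MA(q) process X_t = eps_t + sum_i theta_i eps_{t-i} with
Var(eps_t) = sigma^2, the variance is
  gamma(0) = sigma^2 * (1 + sum_i theta_i^2).
  sum_i theta_i^2 = (0.48)^2 = 0.2304.
  gamma(0) = 1 * (1 + 0.2304) = 1 * 1.2304 = 1.2304.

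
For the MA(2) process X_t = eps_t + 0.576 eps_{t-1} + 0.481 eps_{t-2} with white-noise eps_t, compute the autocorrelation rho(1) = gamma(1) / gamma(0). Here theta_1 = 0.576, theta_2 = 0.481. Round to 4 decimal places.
\rho(1) = 0.5457

For an MA(q) process with theta_0 = 1, the autocovariance is
  gamma(k) = sigma^2 * sum_{i=0..q-k} theta_i * theta_{i+k},
and rho(k) = gamma(k) / gamma(0). Sigma^2 cancels.
  numerator   = (1)*(0.576) + (0.576)*(0.481) = 0.853056.
  denominator = (1)^2 + (0.576)^2 + (0.481)^2 = 1.563137.
  rho(1) = 0.853056 / 1.563137 = 0.5457.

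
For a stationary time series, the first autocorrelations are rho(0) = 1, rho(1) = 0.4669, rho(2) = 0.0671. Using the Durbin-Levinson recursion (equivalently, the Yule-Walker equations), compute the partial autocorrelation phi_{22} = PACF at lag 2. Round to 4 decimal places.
\phi_{22} = -0.1930

The PACF at lag k is phi_{kk}, the last component of the solution
to the Yule-Walker system G_k phi = r_k where
  (G_k)_{ij} = rho(|i - j|), (r_k)_i = rho(i), i,j = 1..k.
Equivalently, Durbin-Levinson gives phi_{kk} iteratively:
  phi_{11} = rho(1)
  phi_{kk} = [rho(k) - sum_{j=1..k-1} phi_{k-1,j} rho(k-j)]
            / [1 - sum_{j=1..k-1} phi_{k-1,j} rho(j)],
  phi_{k,j} = phi_{k-1,j} - phi_{kk} phi_{k-1,k-j},  j = 1..k-1.
Step k = 1:
  phi_11 = rho(1) = 0.4669.
Step k = 2:
  phi_22 = [rho(2) - phi_11 rho(1)] / [1 - phi_11 rho(1)] = [0.0671 - (0.4669)(0.4669)] / [1 - (0.4669)(0.4669)]
         = -0.15089561 / 0.78200439 = -0.193.
Therefore phi_{22} = -0.1930.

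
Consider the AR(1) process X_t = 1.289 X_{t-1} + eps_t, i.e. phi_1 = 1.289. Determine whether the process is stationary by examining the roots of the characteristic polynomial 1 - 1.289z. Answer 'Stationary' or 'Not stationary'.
\text{Not stationary}

The AR(p) characteristic polynomial is P(z) = 1 - 1.289z.
Stationarity requires all roots to lie outside the unit circle, i.e. |z| > 1 for every root.
This is linear in z: 1 + (-1.289) z = 0  =>  z = -1/(-1.289) = 0.775795,  |z| = 0.775795.
Moduli of all roots: 0.7758.
All moduli strictly greater than 1? No.
Verdict: Not stationary.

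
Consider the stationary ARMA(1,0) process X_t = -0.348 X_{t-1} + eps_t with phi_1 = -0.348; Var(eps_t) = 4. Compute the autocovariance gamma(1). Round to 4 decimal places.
\gamma(1) = -1.5838

Multiply the model equation by X_{t-k} and take expectations. With theta_0 = psi_0 = 1 and psi_j the MA(infinity) weights, this gives
  gamma(k) - sum_i phi_i gamma(k-i) = c_k,
  c_k = sigma^2 * sum_{j=k..q} theta_j psi_{j-k}   (c_k = 0 for k > q),
using gamma(-m) = gamma(m).
Pure AR (q = 0): c_0 = sigma^2 = 4, c_k = 0 for k >= 1.
Equations for k = 0 and k = 1 (AR order 1):
  gamma(0) = phi_1 gamma(1) + c_0
  gamma(1) = phi_1 gamma(0) + c_1
Substituting the second into the first: gamma(0) (1 - phi_1^2) = c_0 + phi_1 c_1, so
  gamma(0) = c_0 / (1 - phi_1^2) = 4 / (1 - (-0.348)^2) = 4 / 0.878896 = 4.551164.
  gamma(1) = phi_1 gamma(0) = (-0.348)(4.551164) = -1.583805.
Therefore gamma(1) = -1.5838 (to 4 decimal places).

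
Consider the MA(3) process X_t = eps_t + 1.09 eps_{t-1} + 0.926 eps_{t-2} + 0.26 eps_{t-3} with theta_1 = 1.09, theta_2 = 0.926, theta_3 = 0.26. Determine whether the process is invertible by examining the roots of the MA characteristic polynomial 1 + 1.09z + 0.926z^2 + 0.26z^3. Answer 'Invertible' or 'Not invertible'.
\text{Invertible}

The MA(q) characteristic polynomial is P(z) = 1 + 1.09z + 0.926z^2 + 0.26z^3.
Invertibility requires all roots to lie outside the unit circle, i.e. |z| > 1 for every root.
Degree 3: look for a simple real root z0 first, then factor out (1 - z/z0) and solve the remaining quadratic.
Testing z0 = -2.5: P(-2.5) = 1 + (1.09)(-2.5) + (0.926)(-2.5)^2 + (0.26)(-2.5)^3
  = 1 + (-2.725) + (5.7875) + (-4.0625) = 0.  So z_0 = -2.5 is a root, |z_0| = 2.5.
Divide out the factor (1 + 0.4 z) = (1 - z/z0) (since 1/z0 = -0.4):
  P(z) = (1 + 0.4 z)(1 + (0.69) z + (0.65) z^2)
  [check: z-coef 0.69 - (-0.4) = 1.09; z^2-coef 0.65 - (-0.4)(0.69) = 0.926; z^3-coef -(-0.4)(0.65) = 0.26.]
Remaining roots from the quadratic factor 1 + (0.69) z + (0.65) z^2:
  Set 1 + (0.69) z + (0.65) z^2 = 0, i.e. a z^2 + b z + c = 0 with a = 0.65, b = 0.69, c = 1.
  Discriminant D = b^2 - 4ac = (0.69)^2 - 4*(0.65)*1 = 0.4761 - (2.6) = -2.1239.
  D < 0, so the roots are the complex-conjugate pair z = (-b +/- i sqrt(-D)) / (2a) = -0.5308 +/- 1.121i.
  For a conjugate pair |z|^2 = z * conj(z) = (product of roots) = c/a = 1/(0.65) = 1.538462, so |z| = sqrt(1.538462) = 1.2403 for both roots.
Moduli of all roots: 2.5000, 1.2403, 1.2403.
All moduli strictly greater than 1? Yes.
Verdict: Invertible.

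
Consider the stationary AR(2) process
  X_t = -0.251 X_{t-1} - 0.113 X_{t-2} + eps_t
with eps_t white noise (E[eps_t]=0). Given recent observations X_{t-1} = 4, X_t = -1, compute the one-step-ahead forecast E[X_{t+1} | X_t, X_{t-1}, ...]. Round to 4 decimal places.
E[X_{t+1} \mid \mathcal F_t] = -0.2010

For an AR(p) model X_t = c + sum_i phi_i X_{t-i} + eps_t, the
one-step-ahead conditional mean is
  E[X_{t+1} | X_t, ...] = c + sum_i phi_i X_{t+1-i}.
Substitute known values:
  E[X_{t+1} | ...] = (-0.251) * (-1) + (-0.113) * (4)
                   = -0.2010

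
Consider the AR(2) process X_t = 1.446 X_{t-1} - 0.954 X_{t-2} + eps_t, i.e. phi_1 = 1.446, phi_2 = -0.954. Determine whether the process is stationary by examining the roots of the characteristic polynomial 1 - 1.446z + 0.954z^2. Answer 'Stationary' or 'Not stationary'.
\text{Stationary}

The AR(p) characteristic polynomial is P(z) = 1 - 1.446z + 0.954z^2.
Stationarity requires all roots to lie outside the unit circle, i.e. |z| > 1 for every root.
Set 1 + (-1.446) z + (0.954) z^2 = 0, i.e. a z^2 + b z + c = 0 with a = 0.954, b = -1.446, c = 1.
Discriminant D = b^2 - 4ac = (-1.446)^2 - 4*(0.954)*1 = 2.090916 - (3.816) = -1.725084.
D < 0, so the roots are the complex-conjugate pair z = (-b +/- i sqrt(-D)) / (2a) = 0.7579 +/- 0.6884i.
For a conjugate pair |z|^2 = z * conj(z) = (product of roots) = c/a = 1/(0.954) = 1.048218, so |z| = sqrt(1.048218) = 1.0238 for both roots.
Moduli of all roots: 1.0238, 1.0238.
All moduli strictly greater than 1? Yes.
Verdict: Stationary.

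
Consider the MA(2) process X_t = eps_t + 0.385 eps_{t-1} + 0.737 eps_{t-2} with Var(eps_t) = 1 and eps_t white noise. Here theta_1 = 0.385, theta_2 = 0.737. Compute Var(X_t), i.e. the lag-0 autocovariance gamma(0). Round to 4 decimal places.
\gamma(0) = 1.6914

For an MA(q) process X_t = eps_t + sum_i theta_i eps_{t-i} with
Var(eps_t) = sigma^2, the variance is
  gamma(0) = sigma^2 * (1 + sum_i theta_i^2).
  sum_i theta_i^2 = (0.385)^2 + (0.737)^2 = 0.148225 + 0.543169 = 0.691394.
  gamma(0) = 1 * (1 + 0.691394) = 1 * 1.691394 = 1.691394, which rounds to 1.6914.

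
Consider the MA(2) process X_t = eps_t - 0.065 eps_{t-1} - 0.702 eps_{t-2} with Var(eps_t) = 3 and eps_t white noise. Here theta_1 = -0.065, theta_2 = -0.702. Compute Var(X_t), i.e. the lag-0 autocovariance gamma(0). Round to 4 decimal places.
\gamma(0) = 4.4911

For an MA(q) process X_t = eps_t + sum_i theta_i eps_{t-i} with
Var(eps_t) = sigma^2, the variance is
  gamma(0) = sigma^2 * (1 + sum_i theta_i^2).
  sum_i theta_i^2 = (-0.065)^2 + (-0.702)^2 = 0.004225 + 0.492804 = 0.497029.
  gamma(0) = 3 * (1 + 0.497029) = 3 * 1.497029 = 4.491087, which rounds to 4.4911.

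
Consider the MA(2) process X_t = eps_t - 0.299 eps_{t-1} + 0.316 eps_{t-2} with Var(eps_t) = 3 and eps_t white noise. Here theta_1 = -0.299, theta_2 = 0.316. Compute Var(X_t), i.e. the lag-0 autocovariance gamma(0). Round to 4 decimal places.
\gamma(0) = 3.5678

For an MA(q) process X_t = eps_t + sum_i theta_i eps_{t-i} with
Var(eps_t) = sigma^2, the variance is
  gamma(0) = sigma^2 * (1 + sum_i theta_i^2).
  sum_i theta_i^2 = (-0.299)^2 + (0.316)^2 = 0.089401 + 0.099856 = 0.189257.
  gamma(0) = 3 * (1 + 0.189257) = 3 * 1.189257 = 3.567771, which rounds to 3.5678.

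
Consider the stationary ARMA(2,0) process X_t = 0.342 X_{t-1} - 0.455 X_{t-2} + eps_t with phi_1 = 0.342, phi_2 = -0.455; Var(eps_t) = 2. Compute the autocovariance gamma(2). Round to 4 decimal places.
\gamma(2) = -1.0001

Multiply the model equation by X_{t-k} and take expectations. With theta_0 = psi_0 = 1 and psi_j the MA(infinity) weights, this gives
  gamma(k) - sum_i phi_i gamma(k-i) = c_k,
  c_k = sigma^2 * sum_{j=k..q} theta_j psi_{j-k}   (c_k = 0 for k > q),
using gamma(-m) = gamma(m).
Pure AR (q = 0): c_0 = sigma^2 = 2, c_k = 0 for k >= 1.
Equations for k = 0, 1, 2 (AR order 2, c_2 = 0):
  (E0) gamma(0) = phi_1 gamma(1) + phi_2 gamma(2) + c_0
  (E1) gamma(1) = phi_1 gamma(0) + phi_2 gamma(1) + c_1
  (E2) gamma(2) = phi_1 gamma(1) + phi_2 gamma(0)
From (E1): gamma(1) = A gamma(0) + B with
  A = phi_1 / (1 - phi_2) = 0.342 / 1.455 = 0.235052,   B = c_1 / (1 - phi_2) = 0 / 1.455 = 0.
Insert (E2) into (E0): gamma(0) (1 - phi_2^2) = phi_1 (1 + phi_2) gamma(1) + c_0.
  phi_1 (1 + phi_2) = (0.342)(0.545) = 0.18639,   1 - phi_2^2 = 0.792975.
Replace gamma(1) by A gamma(0) + B and collect gamma(0):
  gamma(0) [0.792975 - (0.18639)(0.235052)] = c_0 = 2
  gamma(0) * 0.749164 = 2
  gamma(0) = 2 / 0.749164 = 2.669643.
  gamma(1) = A gamma(0) = (0.235052)(2.669643) = 0.627504.
  gamma(2) = phi_1 gamma(1) + phi_2 gamma(0) = (0.342)(0.627504) + (-0.455)(2.669643) = -1.000081.
Therefore gamma(2) = -1.0001 (to 4 decimal places).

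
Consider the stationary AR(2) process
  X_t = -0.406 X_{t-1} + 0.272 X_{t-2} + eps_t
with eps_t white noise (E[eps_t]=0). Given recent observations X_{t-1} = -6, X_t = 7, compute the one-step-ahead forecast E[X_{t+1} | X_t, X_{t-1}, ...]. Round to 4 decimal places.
E[X_{t+1} \mid \mathcal F_t] = -4.4740

For an AR(p) model X_t = c + sum_i phi_i X_{t-i} + eps_t, the
one-step-ahead conditional mean is
  E[X_{t+1} | X_t, ...] = c + sum_i phi_i X_{t+1-i}.
Substitute known values:
  E[X_{t+1} | ...] = (-0.406) * (7) + (0.272) * (-6)
                   = -4.4740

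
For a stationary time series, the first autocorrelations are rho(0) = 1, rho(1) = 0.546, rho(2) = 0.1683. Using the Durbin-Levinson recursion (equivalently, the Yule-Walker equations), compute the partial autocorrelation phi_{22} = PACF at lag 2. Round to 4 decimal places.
\phi_{22} = -0.1850

The PACF at lag k is phi_{kk}, the last component of the solution
to the Yule-Walker system G_k phi = r_k where
  (G_k)_{ij} = rho(|i - j|), (r_k)_i = rho(i), i,j = 1..k.
Equivalently, Durbin-Levinson gives phi_{kk} iteratively:
  phi_{11} = rho(1)
  phi_{kk} = [rho(k) - sum_{j=1..k-1} phi_{k-1,j} rho(k-j)]
            / [1 - sum_{j=1..k-1} phi_{k-1,j} rho(j)],
  phi_{k,j} = phi_{k-1,j} - phi_{kk} phi_{k-1,k-j},  j = 1..k-1.
Step k = 1:
  phi_11 = rho(1) = 0.546.
Step k = 2:
  phi_22 = [rho(2) - phi_11 rho(1)] / [1 - phi_11 rho(1)] = [0.1683 - (0.546)(0.546)] / [1 - (0.546)(0.546)]
         = -0.129816 / 0.701884 = -0.185.
Therefore phi_{22} = -0.1850.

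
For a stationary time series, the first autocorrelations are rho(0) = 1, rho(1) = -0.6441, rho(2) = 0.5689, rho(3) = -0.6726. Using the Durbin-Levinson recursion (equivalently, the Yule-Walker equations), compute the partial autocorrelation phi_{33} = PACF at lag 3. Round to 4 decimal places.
\phi_{33} = -0.4280

The PACF at lag k is phi_{kk}, the last component of the solution
to the Yule-Walker system G_k phi = r_k where
  (G_k)_{ij} = rho(|i - j|), (r_k)_i = rho(i), i,j = 1..k.
Equivalently, Durbin-Levinson gives phi_{kk} iteratively:
  phi_{11} = rho(1)
  phi_{kk} = [rho(k) - sum_{j=1..k-1} phi_{k-1,j} rho(k-j)]
            / [1 - sum_{j=1..k-1} phi_{k-1,j} rho(j)],
  phi_{k,j} = phi_{k-1,j} - phi_{kk} phi_{k-1,k-j},  j = 1..k-1.
Step k = 1:
  phi_11 = rho(1) = -0.6441.
Step k = 2:
  phi_22 = [rho(2) - phi_11 rho(1)] / [1 - phi_11 rho(1)] = [0.5689 - (-0.6441)(-0.6441)] / [1 - (-0.6441)(-0.6441)]
         = 0.15403519 / 0.58513519 = 0.263247.
  Update: phi_21 = phi_11 - phi_22 phi_11 = -0.6441 - (0.263247)(-0.6441) = -0.474542.
Step k = 3:
  phi_33 = [rho(3) - phi_21 rho(2) - phi_22 rho(1)] / [1 - phi_21 rho(1) - phi_22 rho(2)]
    numerator   = -0.6726 - (-0.474542)(0.5689) - (0.263247)(-0.6441) = -0.23307527
    denominator = 1 - (-0.474542)(-0.6441) - (0.263247)(0.5689) = 0.54458586
  phi_33 = -0.23307527 / 0.54458586 = -0.428.
Therefore phi_{33} = -0.4280.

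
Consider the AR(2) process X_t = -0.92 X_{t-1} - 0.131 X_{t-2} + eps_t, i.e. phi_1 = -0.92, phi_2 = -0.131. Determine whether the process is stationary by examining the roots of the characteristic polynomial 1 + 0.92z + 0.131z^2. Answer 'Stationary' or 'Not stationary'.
\text{Stationary}

The AR(p) characteristic polynomial is P(z) = 1 + 0.92z + 0.131z^2.
Stationarity requires all roots to lie outside the unit circle, i.e. |z| > 1 for every root.
Set 1 + (0.92) z + (0.131) z^2 = 0, i.e. a z^2 + b z + c = 0 with a = 0.131, b = 0.92, c = 1.
Discriminant D = b^2 - 4ac = (0.92)^2 - 4*(0.131)*1 = 0.8464 - (0.524) = 0.3224.
D >= 0, so the roots are real: z = (-b +/- sqrt(D)) / (2a) = (-0.92 +/- 0.567803) / (0.262).
  z_1 = (-0.92 + 0.567803) / (0.262) = -1.3443,   |z_1| = 1.3443.
  z_2 = (-0.92 - 0.567803) / (0.262) = -5.6786,   |z_2| = 5.6786.
Moduli of all roots: 1.3443, 5.6786.
All moduli strictly greater than 1? Yes.
Verdict: Stationary.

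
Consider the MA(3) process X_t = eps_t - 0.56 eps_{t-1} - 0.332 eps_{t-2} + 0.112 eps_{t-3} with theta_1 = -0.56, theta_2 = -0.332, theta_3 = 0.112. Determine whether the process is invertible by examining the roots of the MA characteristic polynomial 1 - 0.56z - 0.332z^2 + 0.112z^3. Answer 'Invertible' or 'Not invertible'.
\text{Invertible}

The MA(q) characteristic polynomial is P(z) = 1 - 0.56z - 0.332z^2 + 0.112z^3.
Invertibility requires all roots to lie outside the unit circle, i.e. |z| > 1 for every root.
Degree 3: look for a simple real root z0 first, then factor out (1 - z/z0) and solve the remaining quadratic.
Testing z0 = 1.25: P(1.25) = 1 + (-0.56)(1.25) + (-0.332)(1.25)^2 + (0.112)(1.25)^3
  = 1 + (-0.7) + (-0.51875) + (0.21875) = 0.  So z_0 = 1.25 is a root, |z_0| = 1.25.
Divide out the factor (1 - 0.8 z) = (1 - z/z0) (since 1/z0 = 0.8):
  P(z) = (1 - 0.8 z)(1 + (0.24) z + (-0.14) z^2)
  [check: z-coef 0.24 - (0.8) = -0.56; z^2-coef -0.14 - (0.8)(0.24) = -0.332; z^3-coef -(0.8)(-0.14) = 0.112.]
Remaining roots from the quadratic factor 1 + (0.24) z + (-0.14) z^2:
  Set 1 + (0.24) z + (-0.14) z^2 = 0, i.e. a z^2 + b z + c = 0 with a = -0.14, b = 0.24, c = 1.
  Discriminant D = b^2 - 4ac = (0.24)^2 - 4*(-0.14)*1 = 0.0576 - (-0.56) = 0.6176.
  D >= 0, so the roots are real: z = (-b +/- sqrt(D)) / (2a) = (-0.24 +/- 0.785875) / (-0.28).
    z_1 = (-0.24 + 0.785875) / (-0.28) = -1.9496,   |z_1| = 1.9496.
    z_2 = (-0.24 - 0.785875) / (-0.28) = 3.6638,   |z_2| = 3.6638.
Moduli of all roots: 1.2500, 1.9496, 3.6638.
All moduli strictly greater than 1? Yes.
Verdict: Invertible.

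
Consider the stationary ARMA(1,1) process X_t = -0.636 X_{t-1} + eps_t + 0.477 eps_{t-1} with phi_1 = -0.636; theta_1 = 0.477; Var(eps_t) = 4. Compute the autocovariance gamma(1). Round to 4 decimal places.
\gamma(1) = -0.7440

Multiply the model equation by X_{t-k} and take expectations. With theta_0 = psi_0 = 1 and psi_j the MA(infinity) weights, this gives
  gamma(k) - sum_i phi_i gamma(k-i) = c_k,
  c_k = sigma^2 * sum_{j=k..q} theta_j psi_{j-k}   (c_k = 0 for k > q),
using gamma(-m) = gamma(m).
psi-weights needed (psi_j = theta_j + sum_i phi_i psi_{j-i}):
  psi_1 = theta_1 + phi_1 = 0.477 + (-0.636) = -0.159
Right-hand sides:
  c_0 = sigma^2 (1 + theta_1 psi_1) = 4 * (1 + (0.477)(-0.159)) = 4 * 0.924157 = 3.696628
  c_1 = sigma^2 theta_1 = 4 * (0.477) = 1.908
  c_2 = 0
Equations for k = 0 and k = 1 (AR order 1):
  gamma(0) = phi_1 gamma(1) + c_0
  gamma(1) = phi_1 gamma(0) + c_1
Substituting the second into the first: gamma(0) (1 - phi_1^2) = c_0 + phi_1 c_1, so
  gamma(0) = (c_0 + phi_1 c_1) / (1 - phi_1^2) = (3.696628 + (-0.636)(1.908)) / (1 - (-0.636)^2) = 2.48314 / 0.595504 = 4.169812.
  gamma(1) = phi_1 gamma(0) + c_1 = (-0.636)(4.169812) + (1.908) = -0.744001.
Therefore gamma(1) = -0.7440 (to 4 decimal places).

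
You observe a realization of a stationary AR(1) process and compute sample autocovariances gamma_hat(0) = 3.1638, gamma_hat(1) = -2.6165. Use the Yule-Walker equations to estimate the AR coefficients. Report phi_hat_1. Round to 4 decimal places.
\hat\phi_{1} = -0.8270

The Yule-Walker equations for an AR(p) process read, in matrix form,
  Gamma_p phi = r_p,   with   (Gamma_p)_{ij} = gamma(|i - j|),
                       (r_p)_i = gamma(i),   i,j = 1..p.
Substitute the sample gammas (Toeplitz matrix and right-hand side of size 1):
  Gamma_p = [[3.1638]]
  r_p     = [-2.6165]
With p = 1 this is the single equation gamma(0) phi_1 = gamma(1):
  phi_hat_1 = gamma(1) / gamma(0) = -2.6165 / 3.1638 = -0.8270.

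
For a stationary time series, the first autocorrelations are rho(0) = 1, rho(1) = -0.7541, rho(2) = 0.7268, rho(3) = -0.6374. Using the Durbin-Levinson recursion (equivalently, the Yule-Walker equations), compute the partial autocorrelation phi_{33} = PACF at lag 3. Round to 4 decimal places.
\phi_{33} = -0.0369

The PACF at lag k is phi_{kk}, the last component of the solution
to the Yule-Walker system G_k phi = r_k where
  (G_k)_{ij} = rho(|i - j|), (r_k)_i = rho(i), i,j = 1..k.
Equivalently, Durbin-Levinson gives phi_{kk} iteratively:
  phi_{11} = rho(1)
  phi_{kk} = [rho(k) - sum_{j=1..k-1} phi_{k-1,j} rho(k-j)]
            / [1 - sum_{j=1..k-1} phi_{k-1,j} rho(j)],
  phi_{k,j} = phi_{k-1,j} - phi_{kk} phi_{k-1,k-j},  j = 1..k-1.
Step k = 1:
  phi_11 = rho(1) = -0.7541.
Step k = 2:
  phi_22 = [rho(2) - phi_11 rho(1)] / [1 - phi_11 rho(1)] = [0.7268 - (-0.7541)(-0.7541)] / [1 - (-0.7541)(-0.7541)]
         = 0.15813319 / 0.43133319 = 0.366615.
  Update: phi_21 = phi_11 - phi_22 phi_11 = -0.7541 - (0.366615)(-0.7541) = -0.477636.
Step k = 3:
  phi_33 = [rho(3) - phi_21 rho(2) - phi_22 rho(1)] / [1 - phi_21 rho(1) - phi_22 rho(2)]
    numerator   = -0.6374 - (-0.477636)(0.7268) - (0.366615)(-0.7541) = -0.01379007
    denominator = 1 - (-0.477636)(-0.7541) - (0.366615)(0.7268) = 0.3733592
  phi_33 = -0.01379007 / 0.3733592 = -0.0369.
Therefore phi_{33} = -0.0369.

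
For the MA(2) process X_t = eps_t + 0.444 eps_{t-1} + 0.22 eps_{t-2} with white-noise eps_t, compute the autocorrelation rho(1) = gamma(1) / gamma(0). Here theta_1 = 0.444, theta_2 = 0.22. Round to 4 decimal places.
\rho(1) = 0.4349

For an MA(q) process with theta_0 = 1, the autocovariance is
  gamma(k) = sigma^2 * sum_{i=0..q-k} theta_i * theta_{i+k},
and rho(k) = gamma(k) / gamma(0). Sigma^2 cancels.
  numerator   = (1)*(0.444) + (0.444)*(0.22) = 0.54168.
  denominator = (1)^2 + (0.444)^2 + (0.22)^2 = 1.245536.
  rho(1) = 0.54168 / 1.245536 = 0.4349.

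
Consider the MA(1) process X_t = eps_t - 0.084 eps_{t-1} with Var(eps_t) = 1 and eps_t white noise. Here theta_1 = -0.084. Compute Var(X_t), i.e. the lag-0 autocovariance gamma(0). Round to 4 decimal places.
\gamma(0) = 1.0071

For an MA(q) process X_t = eps_t + sum_i theta_i eps_{t-i} with
Var(eps_t) = sigma^2, the variance is
  gamma(0) = sigma^2 * (1 + sum_i theta_i^2).
  sum_i theta_i^2 = (-0.084)^2 = 0.007056.
  gamma(0) = 1 * (1 + 0.007056) = 1 * 1.007056 = 1.007056, which rounds to 1.0071.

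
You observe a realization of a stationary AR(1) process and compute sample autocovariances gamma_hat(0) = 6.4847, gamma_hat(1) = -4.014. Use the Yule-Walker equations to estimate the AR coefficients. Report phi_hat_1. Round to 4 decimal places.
\hat\phi_{1} = -0.6190

The Yule-Walker equations for an AR(p) process read, in matrix form,
  Gamma_p phi = r_p,   with   (Gamma_p)_{ij} = gamma(|i - j|),
                       (r_p)_i = gamma(i),   i,j = 1..p.
Substitute the sample gammas (Toeplitz matrix and right-hand side of size 1):
  Gamma_p = [[6.4847]]
  r_p     = [-4.014]
With p = 1 this is the single equation gamma(0) phi_1 = gamma(1):
  phi_hat_1 = gamma(1) / gamma(0) = -4.014 / 6.4847 = -0.6190.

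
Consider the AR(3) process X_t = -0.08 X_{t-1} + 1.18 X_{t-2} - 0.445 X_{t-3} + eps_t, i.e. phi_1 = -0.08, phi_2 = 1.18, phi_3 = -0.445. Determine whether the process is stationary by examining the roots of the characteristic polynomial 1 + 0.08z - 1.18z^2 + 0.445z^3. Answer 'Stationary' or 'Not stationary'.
\text{Not stationary}

The AR(p) characteristic polynomial is P(z) = 1 + 0.08z - 1.18z^2 + 0.445z^3.
Stationarity requires all roots to lie outside the unit circle, i.e. |z| > 1 for every root.
Degree 3: look for a simple real root z0 first, then factor out (1 - z/z0) and solve the remaining quadratic.
Testing z0 = 2: P(2) = 1 + (0.08)(2) + (-1.18)(2)^2 + (0.445)(2)^3
  = 1 + (0.16) + (-4.72) + (3.56) = 0.  So z_0 = 2 is a root, |z_0| = 2.
Divide out the factor (1 - 0.5 z) = (1 - z/z0) (since 1/z0 = 0.5):
  P(z) = (1 - 0.5 z)(1 + (0.58) z + (-0.89) z^2)
  [check: z-coef 0.58 - (0.5) = 0.08; z^2-coef -0.89 - (0.5)(0.58) = -1.18; z^3-coef -(0.5)(-0.89) = 0.445.]
Remaining roots from the quadratic factor 1 + (0.58) z + (-0.89) z^2:
  Set 1 + (0.58) z + (-0.89) z^2 = 0, i.e. a z^2 + b z + c = 0 with a = -0.89, b = 0.58, c = 1.
  Discriminant D = b^2 - 4ac = (0.58)^2 - 4*(-0.89)*1 = 0.3364 - (-3.56) = 3.8964.
  D >= 0, so the roots are real: z = (-b +/- sqrt(D)) / (2a) = (-0.58 +/- 1.97393) / (-1.78).
    z_1 = (-0.58 + 1.97393) / (-1.78) = -0.7831,   |z_1| = 0.7831.
    z_2 = (-0.58 - 1.97393) / (-1.78) = 1.4348,   |z_2| = 1.4348.
Moduli of all roots: 2.0000, 0.7831, 1.4348.
All moduli strictly greater than 1? No.
Verdict: Not stationary.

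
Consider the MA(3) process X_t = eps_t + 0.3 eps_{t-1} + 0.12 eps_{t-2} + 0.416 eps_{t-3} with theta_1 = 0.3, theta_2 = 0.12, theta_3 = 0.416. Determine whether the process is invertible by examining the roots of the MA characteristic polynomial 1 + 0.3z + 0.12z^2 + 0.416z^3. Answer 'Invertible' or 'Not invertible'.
\text{Invertible}

The MA(q) characteristic polynomial is P(z) = 1 + 0.3z + 0.12z^2 + 0.416z^3.
Invertibility requires all roots to lie outside the unit circle, i.e. |z| > 1 for every root.
Degree 3: look for a simple real root z0 first, then factor out (1 - z/z0) and solve the remaining quadratic.
Testing z0 = -1.25: P(-1.25) = 1 + (0.3)(-1.25) + (0.12)(-1.25)^2 + (0.416)(-1.25)^3
  = 1 + (-0.375) + (0.1875) + (-0.8125) = 0.  So z_0 = -1.25 is a root, |z_0| = 1.25.
Divide out the factor (1 + 0.8 z) = (1 - z/z0) (since 1/z0 = -0.8):
  P(z) = (1 + 0.8 z)(1 + (-0.5) z + (0.52) z^2)
  [check: z-coef -0.5 - (-0.8) = 0.3; z^2-coef 0.52 - (-0.8)(-0.5) = 0.12; z^3-coef -(-0.8)(0.52) = 0.416.]
Remaining roots from the quadratic factor 1 + (-0.5) z + (0.52) z^2:
  Set 1 + (-0.5) z + (0.52) z^2 = 0, i.e. a z^2 + b z + c = 0 with a = 0.52, b = -0.5, c = 1.
  Discriminant D = b^2 - 4ac = (-0.5)^2 - 4*(0.52)*1 = 0.25 - (2.08) = -1.83.
  D < 0, so the roots are the complex-conjugate pair z = (-b +/- i sqrt(-D)) / (2a) = 0.4808 +/- 1.3007i.
  For a conjugate pair |z|^2 = z * conj(z) = (product of roots) = c/a = 1/(0.52) = 1.923077, so |z| = sqrt(1.923077) = 1.3868 for both roots.
Moduli of all roots: 1.2500, 1.3868, 1.3868.
All moduli strictly greater than 1? Yes.
Verdict: Invertible.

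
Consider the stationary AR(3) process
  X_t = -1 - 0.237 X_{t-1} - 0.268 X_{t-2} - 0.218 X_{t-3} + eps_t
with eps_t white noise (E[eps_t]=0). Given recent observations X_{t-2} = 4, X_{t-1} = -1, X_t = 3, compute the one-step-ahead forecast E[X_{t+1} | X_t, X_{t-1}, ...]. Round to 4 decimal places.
E[X_{t+1} \mid \mathcal F_t] = -2.3150

For an AR(p) model X_t = c + sum_i phi_i X_{t-i} + eps_t, the
one-step-ahead conditional mean is
  E[X_{t+1} | X_t, ...] = c + sum_i phi_i X_{t+1-i}.
Substitute known values:
  E[X_{t+1} | ...] = -1 + (-0.237) * (3) + (-0.268) * (-1) + (-0.218) * (4)
                   = -2.3150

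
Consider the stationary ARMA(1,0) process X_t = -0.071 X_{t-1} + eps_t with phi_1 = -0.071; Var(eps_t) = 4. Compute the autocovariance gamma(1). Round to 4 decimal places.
\gamma(1) = -0.2854

Multiply the model equation by X_{t-k} and take expectations. With theta_0 = psi_0 = 1 and psi_j the MA(infinity) weights, this gives
  gamma(k) - sum_i phi_i gamma(k-i) = c_k,
  c_k = sigma^2 * sum_{j=k..q} theta_j psi_{j-k}   (c_k = 0 for k > q),
using gamma(-m) = gamma(m).
Pure AR (q = 0): c_0 = sigma^2 = 4, c_k = 0 for k >= 1.
Equations for k = 0 and k = 1 (AR order 1):
  gamma(0) = phi_1 gamma(1) + c_0
  gamma(1) = phi_1 gamma(0) + c_1
Substituting the second into the first: gamma(0) (1 - phi_1^2) = c_0 + phi_1 c_1, so
  gamma(0) = c_0 / (1 - phi_1^2) = 4 / (1 - (-0.071)^2) = 4 / 0.994959 = 4.020266.
  gamma(1) = phi_1 gamma(0) = (-0.071)(4.020266) = -0.285439.
Therefore gamma(1) = -0.2854 (to 4 decimal places).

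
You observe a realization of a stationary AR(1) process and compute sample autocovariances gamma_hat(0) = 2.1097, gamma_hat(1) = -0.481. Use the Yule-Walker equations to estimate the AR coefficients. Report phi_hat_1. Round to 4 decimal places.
\hat\phi_{1} = -0.2280

The Yule-Walker equations for an AR(p) process read, in matrix form,
  Gamma_p phi = r_p,   with   (Gamma_p)_{ij} = gamma(|i - j|),
                       (r_p)_i = gamma(i),   i,j = 1..p.
Substitute the sample gammas (Toeplitz matrix and right-hand side of size 1):
  Gamma_p = [[2.1097]]
  r_p     = [-0.481]
With p = 1 this is the single equation gamma(0) phi_1 = gamma(1):
  phi_hat_1 = gamma(1) / gamma(0) = -0.481 / 2.1097 = -0.2280.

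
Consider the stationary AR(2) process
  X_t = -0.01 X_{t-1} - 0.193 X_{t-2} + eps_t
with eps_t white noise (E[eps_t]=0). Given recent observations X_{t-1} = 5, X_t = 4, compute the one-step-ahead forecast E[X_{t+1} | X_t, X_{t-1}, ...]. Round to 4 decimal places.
E[X_{t+1} \mid \mathcal F_t] = -1.0050

For an AR(p) model X_t = c + sum_i phi_i X_{t-i} + eps_t, the
one-step-ahead conditional mean is
  E[X_{t+1} | X_t, ...] = c + sum_i phi_i X_{t+1-i}.
Substitute known values:
  E[X_{t+1} | ...] = (-0.01) * (4) + (-0.193) * (5)
                   = -1.0050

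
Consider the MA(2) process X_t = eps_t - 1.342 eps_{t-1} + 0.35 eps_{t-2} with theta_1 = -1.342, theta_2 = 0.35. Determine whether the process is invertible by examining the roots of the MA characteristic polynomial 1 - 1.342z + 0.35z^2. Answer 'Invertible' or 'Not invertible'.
\text{Invertible}

The MA(q) characteristic polynomial is P(z) = 1 - 1.342z + 0.35z^2.
Invertibility requires all roots to lie outside the unit circle, i.e. |z| > 1 for every root.
Set 1 + (-1.342) z + (0.35) z^2 = 0, i.e. a z^2 + b z + c = 0 with a = 0.35, b = -1.342, c = 1.
Discriminant D = b^2 - 4ac = (-1.342)^2 - 4*(0.35)*1 = 1.800964 - (1.4) = 0.400964.
D >= 0, so the roots are real: z = (-b +/- sqrt(D)) / (2a) = (1.342 +/- 0.633217) / (0.7).
  z_1 = (1.342 + 0.633217) / (0.7) = 2.8217,   |z_1| = 2.8217.
  z_2 = (1.342 - 0.633217) / (0.7) = 1.0125,   |z_2| = 1.0125.
Moduli of all roots: 2.8217, 1.0125.
All moduli strictly greater than 1? Yes.
Verdict: Invertible.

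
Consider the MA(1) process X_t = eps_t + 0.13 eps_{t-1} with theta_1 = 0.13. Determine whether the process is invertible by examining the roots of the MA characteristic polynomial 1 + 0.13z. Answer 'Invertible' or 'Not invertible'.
\text{Invertible}

The MA(q) characteristic polynomial is P(z) = 1 + 0.13z.
Invertibility requires all roots to lie outside the unit circle, i.e. |z| > 1 for every root.
This is linear in z: 1 + (0.13) z = 0  =>  z = -1/(0.13) = -7.692308,  |z| = 7.692308.
Moduli of all roots: 7.6923.
All moduli strictly greater than 1? Yes.
Verdict: Invertible.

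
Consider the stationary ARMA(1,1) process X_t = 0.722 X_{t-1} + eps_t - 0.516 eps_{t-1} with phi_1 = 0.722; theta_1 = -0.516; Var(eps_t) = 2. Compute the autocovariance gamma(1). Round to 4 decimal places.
\gamma(1) = 0.5400

Multiply the model equation by X_{t-k} and take expectations. With theta_0 = psi_0 = 1 and psi_j the MA(infinity) weights, this gives
  gamma(k) - sum_i phi_i gamma(k-i) = c_k,
  c_k = sigma^2 * sum_{j=k..q} theta_j psi_{j-k}   (c_k = 0 for k > q),
using gamma(-m) = gamma(m).
psi-weights needed (psi_j = theta_j + sum_i phi_i psi_{j-i}):
  psi_1 = theta_1 + phi_1 = -0.516 + (0.722) = 0.206
Right-hand sides:
  c_0 = sigma^2 (1 + theta_1 psi_1) = 2 * (1 + (-0.516)(0.206)) = 2 * 0.893704 = 1.787408
  c_1 = sigma^2 theta_1 = 2 * (-0.516) = -1.032
  c_2 = 0
Equations for k = 0 and k = 1 (AR order 1):
  gamma(0) = phi_1 gamma(1) + c_0
  gamma(1) = phi_1 gamma(0) + c_1
Substituting the second into the first: gamma(0) (1 - phi_1^2) = c_0 + phi_1 c_1, so
  gamma(0) = (c_0 + phi_1 c_1) / (1 - phi_1^2) = (1.787408 + (0.722)(-1.032)) / (1 - (0.722)^2) = 1.042304 / 0.478716 = 2.177291.
  gamma(1) = phi_1 gamma(0) + c_1 = (0.722)(2.177291) + (-1.032) = 0.540004.
Therefore gamma(1) = 0.5400 (to 4 decimal places).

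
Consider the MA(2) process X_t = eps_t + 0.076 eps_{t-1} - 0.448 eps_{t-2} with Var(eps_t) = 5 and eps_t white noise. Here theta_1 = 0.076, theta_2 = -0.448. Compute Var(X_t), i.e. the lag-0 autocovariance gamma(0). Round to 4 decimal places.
\gamma(0) = 6.0324

For an MA(q) process X_t = eps_t + sum_i theta_i eps_{t-i} with
Var(eps_t) = sigma^2, the variance is
  gamma(0) = sigma^2 * (1 + sum_i theta_i^2).
  sum_i theta_i^2 = (0.076)^2 + (-0.448)^2 = 0.005776 + 0.200704 = 0.20648.
  gamma(0) = 5 * (1 + 0.20648) = 5 * 1.20648 = 6.0324.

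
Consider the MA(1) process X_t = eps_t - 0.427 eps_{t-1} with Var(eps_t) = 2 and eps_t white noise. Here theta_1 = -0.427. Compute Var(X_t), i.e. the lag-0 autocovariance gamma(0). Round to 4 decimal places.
\gamma(0) = 2.3647

For an MA(q) process X_t = eps_t + sum_i theta_i eps_{t-i} with
Var(eps_t) = sigma^2, the variance is
  gamma(0) = sigma^2 * (1 + sum_i theta_i^2).
  sum_i theta_i^2 = (-0.427)^2 = 0.182329.
  gamma(0) = 2 * (1 + 0.182329) = 2 * 1.182329 = 2.364658, which rounds to 2.3647.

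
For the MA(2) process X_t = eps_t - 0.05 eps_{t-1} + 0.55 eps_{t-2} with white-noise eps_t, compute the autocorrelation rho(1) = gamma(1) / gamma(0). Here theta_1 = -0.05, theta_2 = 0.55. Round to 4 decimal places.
\rho(1) = -0.0594

For an MA(q) process with theta_0 = 1, the autocovariance is
  gamma(k) = sigma^2 * sum_{i=0..q-k} theta_i * theta_{i+k},
and rho(k) = gamma(k) / gamma(0). Sigma^2 cancels.
  numerator   = (1)*(-0.05) + (-0.05)*(0.55) = -0.0775.
  denominator = (1)^2 + (-0.05)^2 + (0.55)^2 = 1.305.
  rho(1) = -0.0775 / 1.305 = -0.0594.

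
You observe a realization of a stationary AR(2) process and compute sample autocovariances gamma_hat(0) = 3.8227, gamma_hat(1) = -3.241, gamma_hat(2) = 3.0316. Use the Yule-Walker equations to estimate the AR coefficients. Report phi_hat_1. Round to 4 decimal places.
\hat\phi_{1} = -0.6240

The Yule-Walker equations for an AR(p) process read, in matrix form,
  Gamma_p phi = r_p,   with   (Gamma_p)_{ij} = gamma(|i - j|),
                       (r_p)_i = gamma(i),   i,j = 1..p.
Substitute the sample gammas (Toeplitz matrix and right-hand side of size 2):
  Gamma_p = [[3.8227, -3.241], [-3.241, 3.8227]]
  r_p     = [-3.241, 3.0316]
Written out:
  3.8227 phi_1 - 3.241 phi_2 = -3.241
  -3.241 phi_1 + 3.8227 phi_2 = 3.0316
Solve by Cramer's rule:
  det = gamma(0)^2 - gamma(1)^2 = (3.8227)^2 - (-3.241)^2 = 14.61303529 - 10.504081 = 4.10895429
  phi_hat_1 = [gamma(1) gamma(0) - gamma(1) gamma(2)] / det = [(-3.241)(3.8227) - (-3.241)(3.0316)] / 4.10895429 = -2.5639551 / 4.10895429 = -0.624
  phi_hat_2 = [gamma(0) gamma(2) - gamma(1)^2] / det = [(3.8227)(3.0316) - (-3.241)^2] / 4.10895429 = 1.08481632 / 4.10895429 = 0.264
So phi_hat = [-0.6240, 0.2640].
Therefore phi_hat_1 = -0.6240.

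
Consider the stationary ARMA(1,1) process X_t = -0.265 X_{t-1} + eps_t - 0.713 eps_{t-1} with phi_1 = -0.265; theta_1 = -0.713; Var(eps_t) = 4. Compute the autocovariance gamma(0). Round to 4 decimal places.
\gamma(0) = 8.1149

Multiply the model equation by X_{t-k} and take expectations. With theta_0 = psi_0 = 1 and psi_j the MA(infinity) weights, this gives
  gamma(k) - sum_i phi_i gamma(k-i) = c_k,
  c_k = sigma^2 * sum_{j=k..q} theta_j psi_{j-k}   (c_k = 0 for k > q),
using gamma(-m) = gamma(m).
psi-weights needed (psi_j = theta_j + sum_i phi_i psi_{j-i}):
  psi_1 = theta_1 + phi_1 = -0.713 + (-0.265) = -0.978
Right-hand sides:
  c_0 = sigma^2 (1 + theta_1 psi_1) = 4 * (1 + (-0.713)(-0.978)) = 4 * 1.697314 = 6.789256
  c_1 = sigma^2 theta_1 = 4 * (-0.713) = -2.852
  c_2 = 0
Equations for k = 0 and k = 1 (AR order 1):
  gamma(0) = phi_1 gamma(1) + c_0
  gamma(1) = phi_1 gamma(0) + c_1
Substituting the second into the first: gamma(0) (1 - phi_1^2) = c_0 + phi_1 c_1, so
  gamma(0) = (c_0 + phi_1 c_1) / (1 - phi_1^2) = (6.789256 + (-0.265)(-2.852)) / (1 - (-0.265)^2) = 7.545036 / 0.929775 = 8.114905.
Therefore gamma(0) = 8.1149 (to 4 decimal places).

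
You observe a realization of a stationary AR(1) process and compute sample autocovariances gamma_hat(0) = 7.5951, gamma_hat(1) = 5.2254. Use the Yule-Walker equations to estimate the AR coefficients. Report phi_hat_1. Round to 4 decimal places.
\hat\phi_{1} = 0.6880

The Yule-Walker equations for an AR(p) process read, in matrix form,
  Gamma_p phi = r_p,   with   (Gamma_p)_{ij} = gamma(|i - j|),
                       (r_p)_i = gamma(i),   i,j = 1..p.
Substitute the sample gammas (Toeplitz matrix and right-hand side of size 1):
  Gamma_p = [[7.5951]]
  r_p     = [5.2254]
With p = 1 this is the single equation gamma(0) phi_1 = gamma(1):
  phi_hat_1 = gamma(1) / gamma(0) = 5.2254 / 7.5951 = 0.6880.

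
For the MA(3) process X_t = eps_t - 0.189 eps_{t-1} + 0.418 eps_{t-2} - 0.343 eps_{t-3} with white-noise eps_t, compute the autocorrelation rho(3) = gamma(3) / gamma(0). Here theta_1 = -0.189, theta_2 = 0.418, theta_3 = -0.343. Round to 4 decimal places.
\rho(3) = -0.2583

For an MA(q) process with theta_0 = 1, the autocovariance is
  gamma(k) = sigma^2 * sum_{i=0..q-k} theta_i * theta_{i+k},
and rho(k) = gamma(k) / gamma(0). Sigma^2 cancels.
  numerator   = (1)*(-0.343) = -0.343.
  denominator = (1)^2 + (-0.189)^2 + (0.418)^2 + (-0.343)^2 = 1.328094.
  rho(3) = -0.343 / 1.328094 = -0.2583.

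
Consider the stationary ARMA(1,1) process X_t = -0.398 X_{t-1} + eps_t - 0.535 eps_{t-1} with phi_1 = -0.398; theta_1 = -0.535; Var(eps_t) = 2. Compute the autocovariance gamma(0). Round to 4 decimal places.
\gamma(0) = 4.0687

Multiply the model equation by X_{t-k} and take expectations. With theta_0 = psi_0 = 1 and psi_j the MA(infinity) weights, this gives
  gamma(k) - sum_i phi_i gamma(k-i) = c_k,
  c_k = sigma^2 * sum_{j=k..q} theta_j psi_{j-k}   (c_k = 0 for k > q),
using gamma(-m) = gamma(m).
psi-weights needed (psi_j = theta_j + sum_i phi_i psi_{j-i}):
  psi_1 = theta_1 + phi_1 = -0.535 + (-0.398) = -0.933
Right-hand sides:
  c_0 = sigma^2 (1 + theta_1 psi_1) = 2 * (1 + (-0.535)(-0.933)) = 2 * 1.499155 = 2.99831
  c_1 = sigma^2 theta_1 = 2 * (-0.535) = -1.07
  c_2 = 0
Equations for k = 0 and k = 1 (AR order 1):
  gamma(0) = phi_1 gamma(1) + c_0
  gamma(1) = phi_1 gamma(0) + c_1
Substituting the second into the first: gamma(0) (1 - phi_1^2) = c_0 + phi_1 c_1, so
  gamma(0) = (c_0 + phi_1 c_1) / (1 - phi_1^2) = (2.99831 + (-0.398)(-1.07)) / (1 - (-0.398)^2) = 3.42417 / 0.841596 = 4.068662.
Therefore gamma(0) = 4.0687 (to 4 decimal places).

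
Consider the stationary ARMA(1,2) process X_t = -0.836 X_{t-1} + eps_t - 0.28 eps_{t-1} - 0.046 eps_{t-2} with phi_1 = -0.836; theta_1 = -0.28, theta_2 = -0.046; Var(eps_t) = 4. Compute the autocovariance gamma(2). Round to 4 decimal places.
\gamma(2) = 14.1623

Multiply the model equation by X_{t-k} and take expectations. With theta_0 = psi_0 = 1 and psi_j the MA(infinity) weights, this gives
  gamma(k) - sum_i phi_i gamma(k-i) = c_k,
  c_k = sigma^2 * sum_{j=k..q} theta_j psi_{j-k}   (c_k = 0 for k > q),
using gamma(-m) = gamma(m).
psi-weights needed (psi_j = theta_j + sum_i phi_i psi_{j-i}):
  psi_1 = theta_1 + phi_1 = -0.28 + (-0.836) = -1.116
  psi_2 = theta_2 + phi_1 psi_1 = -0.046 + (-0.836)(-1.116) = 0.886976
Right-hand sides:
  c_0 = sigma^2 (1 + theta_1 psi_1 + theta_2 psi_2) = 4 * (1 + (-0.28)(-1.116) + (-0.046)(0.886976)) = 4 * 1.271679 = 5.086716
  c_1 = sigma^2 (theta_1 + theta_2 psi_1) = 4 * (-0.28 + (-0.046)(-1.116)) = -0.914656
  c_2 = sigma^2 theta_2 = 4 * (-0.046) = -0.184
Equations for k = 0 and k = 1 (AR order 1):
  gamma(0) = phi_1 gamma(1) + c_0
  gamma(1) = phi_1 gamma(0) + c_1
Substituting the second into the first: gamma(0) (1 - phi_1^2) = c_0 + phi_1 c_1, so
  gamma(0) = (c_0 + phi_1 c_1) / (1 - phi_1^2) = (5.086716 + (-0.836)(-0.914656)) / (1 - (-0.836)^2) = 5.851369 / 0.301104 = 19.433049.
  gamma(1) = phi_1 gamma(0) + c_1 = (-0.836)(19.433049) + (-0.914656) = -17.160685.
For k = 2: gamma(2) = phi_1 gamma(1) + c_2
  = (-0.836)(-17.160685) + (-0.184) = 14.162333.
Therefore gamma(2) = 14.1623 (to 4 decimal places).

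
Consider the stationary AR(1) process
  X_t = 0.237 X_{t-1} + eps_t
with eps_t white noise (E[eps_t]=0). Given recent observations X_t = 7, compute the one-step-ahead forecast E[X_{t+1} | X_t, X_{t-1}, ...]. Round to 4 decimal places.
E[X_{t+1} \mid \mathcal F_t] = 1.6590

For an AR(p) model X_t = c + sum_i phi_i X_{t-i} + eps_t, the
one-step-ahead conditional mean is
  E[X_{t+1} | X_t, ...] = c + sum_i phi_i X_{t+1-i}.
Substitute known values:
  E[X_{t+1} | ...] = (0.237) * (7)
                   = 1.6590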